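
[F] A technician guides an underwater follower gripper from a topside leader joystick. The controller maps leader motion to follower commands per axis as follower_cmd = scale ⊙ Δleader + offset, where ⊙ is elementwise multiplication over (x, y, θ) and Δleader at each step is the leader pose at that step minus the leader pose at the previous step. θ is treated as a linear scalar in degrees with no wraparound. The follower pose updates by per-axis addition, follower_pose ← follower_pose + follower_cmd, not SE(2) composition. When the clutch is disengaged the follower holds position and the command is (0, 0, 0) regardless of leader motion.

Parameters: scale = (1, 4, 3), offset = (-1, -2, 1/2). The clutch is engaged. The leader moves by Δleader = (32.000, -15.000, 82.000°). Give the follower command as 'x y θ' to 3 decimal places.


31.000 -62.000 246.500

axis x: 1·32.000 + -1 = 31.000
axis y: 4·-15.000 + -2 = -62.000
axis θ: 3·82.000 + 1/2 = 246.500


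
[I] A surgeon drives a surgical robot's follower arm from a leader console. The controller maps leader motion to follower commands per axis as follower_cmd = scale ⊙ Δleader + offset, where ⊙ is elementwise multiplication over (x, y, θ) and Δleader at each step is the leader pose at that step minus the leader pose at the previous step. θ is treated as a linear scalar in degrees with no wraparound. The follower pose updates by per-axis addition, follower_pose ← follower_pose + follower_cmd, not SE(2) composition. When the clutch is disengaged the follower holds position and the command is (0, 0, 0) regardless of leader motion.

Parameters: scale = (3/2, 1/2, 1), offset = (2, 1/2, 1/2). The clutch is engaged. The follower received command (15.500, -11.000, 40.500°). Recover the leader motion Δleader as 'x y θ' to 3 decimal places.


9.000 -23.000 40.000

axis x: (15.500 − 2) / (3/2) = 9.000
axis y: (-11.000 − 1/2) / (1/2) = -23.000
axis θ: (40.500 − 1/2) / (1) = 40.000


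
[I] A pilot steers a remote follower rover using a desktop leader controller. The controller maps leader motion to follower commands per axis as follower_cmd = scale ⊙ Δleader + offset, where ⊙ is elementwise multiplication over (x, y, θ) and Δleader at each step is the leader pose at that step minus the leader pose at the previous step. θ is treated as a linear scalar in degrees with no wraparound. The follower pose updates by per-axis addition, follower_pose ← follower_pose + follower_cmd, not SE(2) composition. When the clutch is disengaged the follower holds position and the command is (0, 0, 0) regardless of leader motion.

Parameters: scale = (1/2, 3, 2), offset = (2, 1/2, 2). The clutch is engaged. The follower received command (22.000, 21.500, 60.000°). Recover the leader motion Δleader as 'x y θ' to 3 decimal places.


axis x: (22.000 − 2) / (1/2) = 40.000
axis y: (21.500 − 1/2) / (3) = 7.000
axis θ: (60.000 − 2) / (2) = 29.000

40.000 7.000 29.000


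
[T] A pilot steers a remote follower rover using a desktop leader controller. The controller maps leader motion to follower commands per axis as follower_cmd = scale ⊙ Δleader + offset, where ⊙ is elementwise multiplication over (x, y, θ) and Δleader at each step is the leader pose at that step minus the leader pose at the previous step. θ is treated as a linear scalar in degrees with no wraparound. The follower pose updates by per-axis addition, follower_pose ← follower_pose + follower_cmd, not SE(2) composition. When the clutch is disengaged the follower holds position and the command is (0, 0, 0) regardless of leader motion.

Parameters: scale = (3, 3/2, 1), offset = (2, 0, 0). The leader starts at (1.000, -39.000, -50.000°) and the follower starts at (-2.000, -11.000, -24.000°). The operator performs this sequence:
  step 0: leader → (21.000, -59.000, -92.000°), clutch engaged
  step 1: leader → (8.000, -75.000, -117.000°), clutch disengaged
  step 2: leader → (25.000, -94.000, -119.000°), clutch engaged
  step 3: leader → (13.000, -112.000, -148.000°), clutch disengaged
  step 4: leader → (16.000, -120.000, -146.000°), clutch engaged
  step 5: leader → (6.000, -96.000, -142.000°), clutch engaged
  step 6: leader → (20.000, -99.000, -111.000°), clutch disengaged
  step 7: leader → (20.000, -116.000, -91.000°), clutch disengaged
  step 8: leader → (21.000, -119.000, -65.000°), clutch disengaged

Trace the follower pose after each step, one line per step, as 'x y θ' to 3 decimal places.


step 0: Δleader=(20.000, -20.000, -42.000°), engaged; cmd=(62.000, -30.000, -42.000°) → follower=(60.000, -41.000, -66.000°)
step 1: Δleader=(-13.000, -16.000, -25.000°), disengaged; cmd=(0,0,0) → follower holds at (60.000, -41.000, -66.000°)
step 2: Δleader=(17.000, -19.000, -2.000°), engaged; cmd=(53.000, -28.500, -2.000°) → follower=(113.000, -69.500, -68.000°)
step 3: Δleader=(-12.000, -18.000, -29.000°), disengaged; cmd=(0,0,0) → follower holds at (113.000, -69.500, -68.000°)
step 4: Δleader=(3.000, -8.000, 2.000°), engaged; cmd=(11.000, -12.000, 2.000°) → follower=(124.000, -81.500, -66.000°)
step 5: Δleader=(-10.000, 24.000, 4.000°), engaged; cmd=(-28.000, 36.000, 4.000°) → follower=(96.000, -45.500, -62.000°)
step 6: Δleader=(14.000, -3.000, 31.000°), disengaged; cmd=(0,0,0) → follower holds at (96.000, -45.500, -62.000°)
step 7: Δleader=(0.000, -17.000, 20.000°), disengaged; cmd=(0,0,0) → follower holds at (96.000, -45.500, -62.000°)
step 8: Δleader=(1.000, -3.000, 26.000°), disengaged; cmd=(0,0,0) → follower holds at (96.000, -45.500, -62.000°)

60.000 -41.000 -66.000
60.000 -41.000 -66.000
113.000 -69.500 -68.000
113.000 -69.500 -68.000
124.000 -81.500 -66.000
96.000 -45.500 -62.000
96.000 -45.500 -62.000
96.000 -45.500 -62.000
96.000 -45.500 -62.000


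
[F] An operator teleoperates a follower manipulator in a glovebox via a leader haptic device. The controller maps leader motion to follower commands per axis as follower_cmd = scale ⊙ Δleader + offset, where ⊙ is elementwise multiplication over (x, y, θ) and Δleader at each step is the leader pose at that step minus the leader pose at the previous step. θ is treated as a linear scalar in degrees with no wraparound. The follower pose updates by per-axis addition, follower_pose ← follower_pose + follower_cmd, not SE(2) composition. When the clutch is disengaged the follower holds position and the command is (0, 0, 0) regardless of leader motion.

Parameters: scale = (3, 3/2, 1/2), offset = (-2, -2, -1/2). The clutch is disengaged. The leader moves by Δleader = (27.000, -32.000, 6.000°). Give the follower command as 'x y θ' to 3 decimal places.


0.000 0.000 0.000

clutch disengaged → follower holds; cmd = (0, 0, 0)


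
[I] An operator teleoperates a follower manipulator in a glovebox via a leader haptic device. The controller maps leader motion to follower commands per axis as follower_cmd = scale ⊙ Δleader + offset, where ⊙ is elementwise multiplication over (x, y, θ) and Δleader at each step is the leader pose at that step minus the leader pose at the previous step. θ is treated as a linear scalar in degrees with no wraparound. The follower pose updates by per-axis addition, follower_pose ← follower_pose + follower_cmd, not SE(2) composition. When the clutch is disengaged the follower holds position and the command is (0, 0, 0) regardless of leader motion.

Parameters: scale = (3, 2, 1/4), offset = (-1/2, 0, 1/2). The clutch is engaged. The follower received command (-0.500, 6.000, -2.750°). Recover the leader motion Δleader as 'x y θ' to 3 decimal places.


0.000 3.000 -13.000

axis x: (-0.500 − -1/2) / (3) = 0.000
axis y: (6.000 − 0) / (2) = 3.000
axis θ: (-2.750 − 1/2) / (1/4) = -13.000


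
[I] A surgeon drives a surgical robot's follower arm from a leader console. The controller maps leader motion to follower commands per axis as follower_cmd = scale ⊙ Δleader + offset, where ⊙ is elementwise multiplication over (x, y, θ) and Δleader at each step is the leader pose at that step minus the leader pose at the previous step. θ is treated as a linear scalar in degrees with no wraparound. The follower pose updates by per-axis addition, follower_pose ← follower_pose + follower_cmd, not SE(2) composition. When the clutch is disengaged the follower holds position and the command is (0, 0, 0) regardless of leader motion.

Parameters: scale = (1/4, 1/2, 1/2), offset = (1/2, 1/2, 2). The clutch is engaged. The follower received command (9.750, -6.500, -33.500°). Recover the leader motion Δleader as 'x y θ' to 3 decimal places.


37.000 -14.000 -71.000

axis x: (9.750 − 1/2) / (1/4) = 37.000
axis y: (-6.500 − 1/2) / (1/2) = -14.000
axis θ: (-33.500 − 2) / (1/2) = -71.000


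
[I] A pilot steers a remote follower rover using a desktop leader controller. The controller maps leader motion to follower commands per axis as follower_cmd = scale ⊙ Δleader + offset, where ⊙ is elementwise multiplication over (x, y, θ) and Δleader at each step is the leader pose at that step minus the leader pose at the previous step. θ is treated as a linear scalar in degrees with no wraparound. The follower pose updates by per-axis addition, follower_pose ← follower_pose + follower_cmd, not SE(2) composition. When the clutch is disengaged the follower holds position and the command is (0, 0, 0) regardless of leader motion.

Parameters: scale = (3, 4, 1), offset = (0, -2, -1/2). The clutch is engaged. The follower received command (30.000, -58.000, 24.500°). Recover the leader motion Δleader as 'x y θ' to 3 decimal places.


10.000 -14.000 25.000

axis x: (30.000 − 0) / (3) = 10.000
axis y: (-58.000 − -2) / (4) = -14.000
axis θ: (24.500 − -1/2) / (1) = 25.000


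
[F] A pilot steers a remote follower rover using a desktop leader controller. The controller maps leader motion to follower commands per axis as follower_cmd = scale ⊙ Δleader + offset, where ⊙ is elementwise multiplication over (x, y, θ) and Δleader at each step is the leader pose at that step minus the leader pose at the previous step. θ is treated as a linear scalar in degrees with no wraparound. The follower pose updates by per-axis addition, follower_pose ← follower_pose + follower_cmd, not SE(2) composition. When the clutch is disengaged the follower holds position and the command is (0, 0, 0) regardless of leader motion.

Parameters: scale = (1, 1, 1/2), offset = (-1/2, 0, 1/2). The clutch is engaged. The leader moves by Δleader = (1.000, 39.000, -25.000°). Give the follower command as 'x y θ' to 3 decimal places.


0.500 39.000 -12.000

axis x: 1·1.000 + -1/2 = 0.500
axis y: 1·39.000 + 0 = 39.000
axis θ: 1/2·-25.000 + 1/2 = -12.000


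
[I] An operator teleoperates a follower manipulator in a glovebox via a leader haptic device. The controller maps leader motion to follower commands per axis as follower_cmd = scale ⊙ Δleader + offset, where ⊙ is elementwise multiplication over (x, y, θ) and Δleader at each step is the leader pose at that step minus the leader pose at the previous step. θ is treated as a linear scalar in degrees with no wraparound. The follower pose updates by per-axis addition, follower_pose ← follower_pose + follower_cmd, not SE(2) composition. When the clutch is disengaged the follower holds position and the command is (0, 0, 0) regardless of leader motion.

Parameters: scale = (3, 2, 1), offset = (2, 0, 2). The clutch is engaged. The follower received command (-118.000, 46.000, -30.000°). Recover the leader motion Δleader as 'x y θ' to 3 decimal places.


-40.000 23.000 -32.000

axis x: (-118.000 − 2) / (3) = -40.000
axis y: (46.000 − 0) / (2) = 23.000
axis θ: (-30.000 − 2) / (1) = -32.000


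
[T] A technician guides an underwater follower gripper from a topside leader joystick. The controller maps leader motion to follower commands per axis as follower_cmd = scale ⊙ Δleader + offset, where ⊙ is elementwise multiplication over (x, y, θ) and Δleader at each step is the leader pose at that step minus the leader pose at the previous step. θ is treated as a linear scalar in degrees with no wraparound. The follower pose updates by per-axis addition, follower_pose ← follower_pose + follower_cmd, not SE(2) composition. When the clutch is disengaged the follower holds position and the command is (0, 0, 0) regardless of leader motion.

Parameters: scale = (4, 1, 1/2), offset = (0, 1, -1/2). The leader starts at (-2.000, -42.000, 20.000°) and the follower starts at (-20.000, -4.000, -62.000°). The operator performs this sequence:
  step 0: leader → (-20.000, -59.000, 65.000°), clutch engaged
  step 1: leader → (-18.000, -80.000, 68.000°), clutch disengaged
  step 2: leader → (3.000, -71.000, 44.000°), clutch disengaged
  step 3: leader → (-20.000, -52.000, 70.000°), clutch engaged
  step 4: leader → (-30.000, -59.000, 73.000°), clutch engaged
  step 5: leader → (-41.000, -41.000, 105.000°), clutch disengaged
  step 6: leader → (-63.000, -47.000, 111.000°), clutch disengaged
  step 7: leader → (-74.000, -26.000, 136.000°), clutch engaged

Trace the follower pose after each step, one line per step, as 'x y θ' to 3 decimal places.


-92.000 -20.000 -40.000
-92.000 -20.000 -40.000
-92.000 -20.000 -40.000
-184.000 0.000 -27.500
-224.000 -6.000 -26.500
-224.000 -6.000 -26.500
-224.000 -6.000 -26.500
-268.000 16.000 -14.500

step 0: Δleader=(-18.000, -17.000, 45.000°), engaged; cmd=(-72.000, -16.000, 22.000°) → follower=(-92.000, -20.000, -40.000°)
step 1: Δleader=(2.000, -21.000, 3.000°), disengaged; cmd=(0,0,0) → follower holds at (-92.000, -20.000, -40.000°)
step 2: Δleader=(21.000, 9.000, -24.000°), disengaged; cmd=(0,0,0) → follower holds at (-92.000, -20.000, -40.000°)
step 3: Δleader=(-23.000, 19.000, 26.000°), engaged; cmd=(-92.000, 20.000, 12.500°) → follower=(-184.000, 0.000, -27.500°)
step 4: Δleader=(-10.000, -7.000, 3.000°), engaged; cmd=(-40.000, -6.000, 1.000°) → follower=(-224.000, -6.000, -26.500°)
step 5: Δleader=(-11.000, 18.000, 32.000°), disengaged; cmd=(0,0,0) → follower holds at (-224.000, -6.000, -26.500°)
step 6: Δleader=(-22.000, -6.000, 6.000°), disengaged; cmd=(0,0,0) → follower holds at (-224.000, -6.000, -26.500°)
step 7: Δleader=(-11.000, 21.000, 25.000°), engaged; cmd=(-44.000, 22.000, 12.000°) → follower=(-268.000, 16.000, -14.500°)


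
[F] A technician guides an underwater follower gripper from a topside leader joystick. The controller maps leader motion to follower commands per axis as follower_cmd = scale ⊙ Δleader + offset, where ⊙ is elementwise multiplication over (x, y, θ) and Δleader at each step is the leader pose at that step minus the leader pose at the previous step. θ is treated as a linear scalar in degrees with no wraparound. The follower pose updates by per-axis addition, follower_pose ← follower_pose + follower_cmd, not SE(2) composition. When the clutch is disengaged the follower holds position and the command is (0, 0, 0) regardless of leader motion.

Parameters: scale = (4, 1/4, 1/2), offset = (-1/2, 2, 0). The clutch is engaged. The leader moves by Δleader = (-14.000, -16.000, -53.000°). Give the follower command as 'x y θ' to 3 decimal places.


axis x: 4·-14.000 + -1/2 = -56.500
axis y: 1/4·-16.000 + 2 = -2.000
axis θ: 1/2·-53.000 + 0 = -26.500

-56.500 -2.000 -26.500


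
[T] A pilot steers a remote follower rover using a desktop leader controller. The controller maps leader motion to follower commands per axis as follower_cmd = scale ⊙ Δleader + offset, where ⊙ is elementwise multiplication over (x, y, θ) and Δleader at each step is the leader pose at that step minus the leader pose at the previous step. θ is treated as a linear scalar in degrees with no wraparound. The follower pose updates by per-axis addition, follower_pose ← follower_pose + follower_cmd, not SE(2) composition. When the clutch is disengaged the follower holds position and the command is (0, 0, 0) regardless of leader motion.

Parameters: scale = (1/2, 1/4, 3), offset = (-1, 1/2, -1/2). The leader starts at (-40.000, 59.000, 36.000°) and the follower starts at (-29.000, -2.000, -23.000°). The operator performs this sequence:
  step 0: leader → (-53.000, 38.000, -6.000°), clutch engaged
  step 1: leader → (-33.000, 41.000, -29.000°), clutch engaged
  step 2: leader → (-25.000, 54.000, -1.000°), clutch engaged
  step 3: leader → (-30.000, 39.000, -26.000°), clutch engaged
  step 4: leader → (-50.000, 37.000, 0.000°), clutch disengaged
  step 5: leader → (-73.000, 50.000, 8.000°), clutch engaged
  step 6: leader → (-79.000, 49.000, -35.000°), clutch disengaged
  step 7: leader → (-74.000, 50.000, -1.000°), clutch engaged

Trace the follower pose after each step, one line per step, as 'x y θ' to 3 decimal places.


step 0: Δleader=(-13.000, -21.000, -42.000°), engaged; cmd=(-7.500, -4.750, -126.500°) → follower=(-36.500, -6.750, -149.500°)
step 1: Δleader=(20.000, 3.000, -23.000°), engaged; cmd=(9.000, 1.250, -69.500°) → follower=(-27.500, -5.500, -219.000°)
step 2: Δleader=(8.000, 13.000, 28.000°), engaged; cmd=(3.000, 3.750, 83.500°) → follower=(-24.500, -1.750, -135.500°)
step 3: Δleader=(-5.000, -15.000, -25.000°), engaged; cmd=(-3.500, -3.250, -75.500°) → follower=(-28.000, -5.000, -211.000°)
step 4: Δleader=(-20.000, -2.000, 26.000°), disengaged; cmd=(0,0,0) → follower holds at (-28.000, -5.000, -211.000°)
step 5: Δleader=(-23.000, 13.000, 8.000°), engaged; cmd=(-12.500, 3.750, 23.500°) → follower=(-40.500, -1.250, -187.500°)
step 6: Δleader=(-6.000, -1.000, -43.000°), disengaged; cmd=(0,0,0) → follower holds at (-40.500, -1.250, -187.500°)
step 7: Δleader=(5.000, 1.000, 34.000°), engaged; cmd=(1.500, 0.750, 101.500°) → follower=(-39.000, -0.500, -86.000°)

-36.500 -6.750 -149.500
-27.500 -5.500 -219.000
-24.500 -1.750 -135.500
-28.000 -5.000 -211.000
-28.000 -5.000 -211.000
-40.500 -1.250 -187.500
-40.500 -1.250 -187.500
-39.000 -0.500 -86.000


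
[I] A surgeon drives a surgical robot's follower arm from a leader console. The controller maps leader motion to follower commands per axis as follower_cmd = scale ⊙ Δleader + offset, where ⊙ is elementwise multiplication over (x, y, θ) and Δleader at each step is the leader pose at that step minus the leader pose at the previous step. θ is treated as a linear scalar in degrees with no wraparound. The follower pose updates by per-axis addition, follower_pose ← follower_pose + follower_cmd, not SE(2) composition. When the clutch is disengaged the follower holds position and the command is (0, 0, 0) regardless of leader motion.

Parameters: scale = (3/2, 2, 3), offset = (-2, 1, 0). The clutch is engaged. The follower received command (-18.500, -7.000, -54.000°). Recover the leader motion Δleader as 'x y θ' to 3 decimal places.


axis x: (-18.500 − -2) / (3/2) = -11.000
axis y: (-7.000 − 1) / (2) = -4.000
axis θ: (-54.000 − 0) / (3) = -18.000

-11.000 -4.000 -18.000


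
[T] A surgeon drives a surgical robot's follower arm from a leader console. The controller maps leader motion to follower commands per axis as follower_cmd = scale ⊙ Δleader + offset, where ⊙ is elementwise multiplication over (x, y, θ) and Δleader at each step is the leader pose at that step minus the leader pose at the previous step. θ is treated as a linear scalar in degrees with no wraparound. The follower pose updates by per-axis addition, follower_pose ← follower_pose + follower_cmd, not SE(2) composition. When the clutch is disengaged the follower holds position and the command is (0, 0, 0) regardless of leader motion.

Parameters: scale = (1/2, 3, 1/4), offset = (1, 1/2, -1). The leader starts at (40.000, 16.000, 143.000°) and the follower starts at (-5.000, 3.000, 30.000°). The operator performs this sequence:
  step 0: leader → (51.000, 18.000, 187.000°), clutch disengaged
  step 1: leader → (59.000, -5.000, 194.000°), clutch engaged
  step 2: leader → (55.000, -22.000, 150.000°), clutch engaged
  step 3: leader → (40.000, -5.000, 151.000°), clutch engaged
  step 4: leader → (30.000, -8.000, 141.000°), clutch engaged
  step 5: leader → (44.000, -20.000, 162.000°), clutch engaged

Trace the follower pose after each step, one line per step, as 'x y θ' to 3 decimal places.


-5.000 3.000 30.000
0.000 -65.500 30.750
-1.000 -116.000 18.750
-7.500 -64.500 18.000
-11.500 -73.000 14.500
-3.500 -108.500 18.750

step 0: Δleader=(11.000, 2.000, 44.000°), disengaged; cmd=(0,0,0) → follower holds at (-5.000, 3.000, 30.000°)
step 1: Δleader=(8.000, -23.000, 7.000°), engaged; cmd=(5.000, -68.500, 0.750°) → follower=(0.000, -65.500, 30.750°)
step 2: Δleader=(-4.000, -17.000, -44.000°), engaged; cmd=(-1.000, -50.500, -12.000°) → follower=(-1.000, -116.000, 18.750°)
step 3: Δleader=(-15.000, 17.000, 1.000°), engaged; cmd=(-6.500, 51.500, -0.750°) → follower=(-7.500, -64.500, 18.000°)
step 4: Δleader=(-10.000, -3.000, -10.000°), engaged; cmd=(-4.000, -8.500, -3.500°) → follower=(-11.500, -73.000, 14.500°)
step 5: Δleader=(14.000, -12.000, 21.000°), engaged; cmd=(8.000, -35.500, 4.250°) → follower=(-3.500, -108.500, 18.750°)


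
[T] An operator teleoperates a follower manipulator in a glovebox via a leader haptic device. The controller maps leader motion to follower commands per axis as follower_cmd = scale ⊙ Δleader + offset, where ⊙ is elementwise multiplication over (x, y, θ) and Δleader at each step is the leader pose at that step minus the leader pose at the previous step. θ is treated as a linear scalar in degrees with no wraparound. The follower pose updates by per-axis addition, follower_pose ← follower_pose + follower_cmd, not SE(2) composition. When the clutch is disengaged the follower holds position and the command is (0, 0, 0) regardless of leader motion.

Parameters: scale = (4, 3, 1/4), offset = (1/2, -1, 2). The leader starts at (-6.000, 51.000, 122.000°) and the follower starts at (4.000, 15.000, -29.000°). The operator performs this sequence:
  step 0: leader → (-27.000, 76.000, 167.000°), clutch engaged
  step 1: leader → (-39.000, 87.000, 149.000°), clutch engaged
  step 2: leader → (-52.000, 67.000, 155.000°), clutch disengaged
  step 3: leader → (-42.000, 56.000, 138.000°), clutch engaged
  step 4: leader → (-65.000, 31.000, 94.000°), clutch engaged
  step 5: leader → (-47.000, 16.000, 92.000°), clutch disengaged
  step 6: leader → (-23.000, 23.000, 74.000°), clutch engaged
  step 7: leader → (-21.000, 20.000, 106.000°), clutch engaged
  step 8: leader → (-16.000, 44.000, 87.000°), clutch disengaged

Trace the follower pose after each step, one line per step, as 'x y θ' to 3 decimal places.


-79.500 89.000 -15.750
-127.000 121.000 -18.250
-127.000 121.000 -18.250
-86.500 87.000 -20.500
-178.000 11.000 -29.500
-178.000 11.000 -29.500
-81.500 31.000 -32.000
-73.000 21.000 -22.000
-73.000 21.000 -22.000

step 0: Δleader=(-21.000, 25.000, 45.000°), engaged; cmd=(-83.500, 74.000, 13.250°) → follower=(-79.500, 89.000, -15.750°)
step 1: Δleader=(-12.000, 11.000, -18.000°), engaged; cmd=(-47.500, 32.000, -2.500°) → follower=(-127.000, 121.000, -18.250°)
step 2: Δleader=(-13.000, -20.000, 6.000°), disengaged; cmd=(0,0,0) → follower holds at (-127.000, 121.000, -18.250°)
step 3: Δleader=(10.000, -11.000, -17.000°), engaged; cmd=(40.500, -34.000, -2.250°) → follower=(-86.500, 87.000, -20.500°)
step 4: Δleader=(-23.000, -25.000, -44.000°), engaged; cmd=(-91.500, -76.000, -9.000°) → follower=(-178.000, 11.000, -29.500°)
step 5: Δleader=(18.000, -15.000, -2.000°), disengaged; cmd=(0,0,0) → follower holds at (-178.000, 11.000, -29.500°)
step 6: Δleader=(24.000, 7.000, -18.000°), engaged; cmd=(96.500, 20.000, -2.500°) → follower=(-81.500, 31.000, -32.000°)
step 7: Δleader=(2.000, -3.000, 32.000°), engaged; cmd=(8.500, -10.000, 10.000°) → follower=(-73.000, 21.000, -22.000°)
step 8: Δleader=(5.000, 24.000, -19.000°), disengaged; cmd=(0,0,0) → follower holds at (-73.000, 21.000, -22.000°)


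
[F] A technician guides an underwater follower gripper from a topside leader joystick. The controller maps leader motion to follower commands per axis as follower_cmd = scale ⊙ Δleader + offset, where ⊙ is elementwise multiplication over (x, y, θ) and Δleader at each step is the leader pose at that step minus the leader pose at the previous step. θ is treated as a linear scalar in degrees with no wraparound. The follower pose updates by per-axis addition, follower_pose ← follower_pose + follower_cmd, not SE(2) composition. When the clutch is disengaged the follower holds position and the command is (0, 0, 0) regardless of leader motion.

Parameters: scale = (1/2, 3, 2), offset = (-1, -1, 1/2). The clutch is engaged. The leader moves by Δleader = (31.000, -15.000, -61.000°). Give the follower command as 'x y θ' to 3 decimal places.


14.500 -46.000 -121.500

axis x: 1/2·31.000 + -1 = 14.500
axis y: 3·-15.000 + -1 = -46.000
axis θ: 2·-61.000 + 1/2 = -121.500


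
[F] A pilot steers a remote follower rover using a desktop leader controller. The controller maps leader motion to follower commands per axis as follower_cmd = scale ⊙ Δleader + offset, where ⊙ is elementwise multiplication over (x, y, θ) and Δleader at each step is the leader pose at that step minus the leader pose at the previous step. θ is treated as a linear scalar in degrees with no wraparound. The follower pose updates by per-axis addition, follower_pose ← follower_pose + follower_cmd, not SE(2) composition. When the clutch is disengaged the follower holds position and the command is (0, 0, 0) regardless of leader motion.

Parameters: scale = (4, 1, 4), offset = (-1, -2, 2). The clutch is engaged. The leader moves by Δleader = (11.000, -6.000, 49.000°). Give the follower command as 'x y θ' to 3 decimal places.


axis x: 4·11.000 + -1 = 43.000
axis y: 1·-6.000 + -2 = -8.000
axis θ: 4·49.000 + 2 = 198.000

43.000 -8.000 198.000


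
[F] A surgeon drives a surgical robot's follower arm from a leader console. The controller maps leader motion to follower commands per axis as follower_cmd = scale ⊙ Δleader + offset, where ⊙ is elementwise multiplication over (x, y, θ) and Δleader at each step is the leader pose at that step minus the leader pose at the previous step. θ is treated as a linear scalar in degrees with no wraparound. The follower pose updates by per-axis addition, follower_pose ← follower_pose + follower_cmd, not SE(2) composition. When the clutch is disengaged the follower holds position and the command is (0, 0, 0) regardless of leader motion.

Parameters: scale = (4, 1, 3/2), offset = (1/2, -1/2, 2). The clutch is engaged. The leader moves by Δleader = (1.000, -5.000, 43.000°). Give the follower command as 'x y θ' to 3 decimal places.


axis x: 4·1.000 + 1/2 = 4.500
axis y: 1·-5.000 + -1/2 = -5.500
axis θ: 3/2·43.000 + 2 = 66.500

4.500 -5.500 66.500


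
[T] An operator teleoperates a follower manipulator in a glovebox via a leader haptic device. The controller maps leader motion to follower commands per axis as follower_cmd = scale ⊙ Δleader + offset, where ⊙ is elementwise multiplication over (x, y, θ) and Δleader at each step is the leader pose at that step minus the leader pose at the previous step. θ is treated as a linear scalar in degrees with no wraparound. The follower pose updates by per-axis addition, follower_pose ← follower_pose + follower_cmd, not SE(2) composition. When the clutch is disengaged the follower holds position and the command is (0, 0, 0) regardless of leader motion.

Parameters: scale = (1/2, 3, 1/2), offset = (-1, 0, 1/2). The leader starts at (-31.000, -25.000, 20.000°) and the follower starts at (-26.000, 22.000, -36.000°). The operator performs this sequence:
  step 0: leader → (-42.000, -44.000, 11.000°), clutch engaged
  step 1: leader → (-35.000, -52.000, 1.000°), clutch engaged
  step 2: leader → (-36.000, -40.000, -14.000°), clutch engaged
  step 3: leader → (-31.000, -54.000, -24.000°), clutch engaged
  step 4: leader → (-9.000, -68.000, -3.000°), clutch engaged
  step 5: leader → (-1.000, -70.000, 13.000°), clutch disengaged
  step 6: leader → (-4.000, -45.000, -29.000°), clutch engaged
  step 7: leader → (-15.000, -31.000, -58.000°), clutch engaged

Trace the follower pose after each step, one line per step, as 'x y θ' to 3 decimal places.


-32.500 -35.000 -40.000
-30.000 -59.000 -44.500
-31.500 -23.000 -51.500
-30.000 -65.000 -56.000
-20.000 -107.000 -45.000
-20.000 -107.000 -45.000
-22.500 -32.000 -65.500
-29.000 10.000 -79.500

step 0: Δleader=(-11.000, -19.000, -9.000°), engaged; cmd=(-6.500, -57.000, -4.000°) → follower=(-32.500, -35.000, -40.000°)
step 1: Δleader=(7.000, -8.000, -10.000°), engaged; cmd=(2.500, -24.000, -4.500°) → follower=(-30.000, -59.000, -44.500°)
step 2: Δleader=(-1.000, 12.000, -15.000°), engaged; cmd=(-1.500, 36.000, -7.000°) → follower=(-31.500, -23.000, -51.500°)
step 3: Δleader=(5.000, -14.000, -10.000°), engaged; cmd=(1.500, -42.000, -4.500°) → follower=(-30.000, -65.000, -56.000°)
step 4: Δleader=(22.000, -14.000, 21.000°), engaged; cmd=(10.000, -42.000, 11.000°) → follower=(-20.000, -107.000, -45.000°)
step 5: Δleader=(8.000, -2.000, 16.000°), disengaged; cmd=(0,0,0) → follower holds at (-20.000, -107.000, -45.000°)
step 6: Δleader=(-3.000, 25.000, -42.000°), engaged; cmd=(-2.500, 75.000, -20.500°) → follower=(-22.500, -32.000, -65.500°)
step 7: Δleader=(-11.000, 14.000, -29.000°), engaged; cmd=(-6.500, 42.000, -14.000°) → follower=(-29.000, 10.000, -79.500°)


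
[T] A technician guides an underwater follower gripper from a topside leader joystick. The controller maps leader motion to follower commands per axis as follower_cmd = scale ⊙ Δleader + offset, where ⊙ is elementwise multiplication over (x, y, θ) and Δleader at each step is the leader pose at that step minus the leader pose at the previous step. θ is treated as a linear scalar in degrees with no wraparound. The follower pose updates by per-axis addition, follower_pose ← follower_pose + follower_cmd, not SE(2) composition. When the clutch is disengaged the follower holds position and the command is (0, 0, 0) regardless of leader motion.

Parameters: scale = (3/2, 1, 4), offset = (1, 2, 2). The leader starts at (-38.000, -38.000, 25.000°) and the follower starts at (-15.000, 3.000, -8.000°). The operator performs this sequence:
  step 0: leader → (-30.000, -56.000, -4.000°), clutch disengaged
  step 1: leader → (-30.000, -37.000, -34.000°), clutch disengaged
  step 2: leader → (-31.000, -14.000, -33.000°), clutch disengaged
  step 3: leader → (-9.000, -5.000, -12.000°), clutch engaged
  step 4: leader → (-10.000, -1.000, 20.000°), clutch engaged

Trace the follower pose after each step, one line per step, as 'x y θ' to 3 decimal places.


step 0: Δleader=(8.000, -18.000, -29.000°), disengaged; cmd=(0,0,0) → follower holds at (-15.000, 3.000, -8.000°)
step 1: Δleader=(0.000, 19.000, -30.000°), disengaged; cmd=(0,0,0) → follower holds at (-15.000, 3.000, -8.000°)
step 2: Δleader=(-1.000, 23.000, 1.000°), disengaged; cmd=(0,0,0) → follower holds at (-15.000, 3.000, -8.000°)
step 3: Δleader=(22.000, 9.000, 21.000°), engaged; cmd=(34.000, 11.000, 86.000°) → follower=(19.000, 14.000, 78.000°)
step 4: Δleader=(-1.000, 4.000, 32.000°), engaged; cmd=(-0.500, 6.000, 130.000°) → follower=(18.500, 20.000, 208.000°)

-15.000 3.000 -8.000
-15.000 3.000 -8.000
-15.000 3.000 -8.000
19.000 14.000 78.000
18.500 20.000 208.000


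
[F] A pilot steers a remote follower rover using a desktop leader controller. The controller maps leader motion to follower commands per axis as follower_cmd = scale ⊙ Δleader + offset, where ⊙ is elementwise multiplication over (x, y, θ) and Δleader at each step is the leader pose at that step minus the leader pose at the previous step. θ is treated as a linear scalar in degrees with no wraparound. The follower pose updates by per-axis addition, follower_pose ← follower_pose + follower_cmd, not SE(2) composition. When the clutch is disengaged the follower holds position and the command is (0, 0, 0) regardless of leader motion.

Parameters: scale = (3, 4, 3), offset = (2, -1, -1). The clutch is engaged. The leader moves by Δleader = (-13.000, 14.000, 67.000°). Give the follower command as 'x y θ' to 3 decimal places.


axis x: 3·-13.000 + 2 = -37.000
axis y: 4·14.000 + -1 = 55.000
axis θ: 3·67.000 + -1 = 200.000

-37.000 55.000 200.000


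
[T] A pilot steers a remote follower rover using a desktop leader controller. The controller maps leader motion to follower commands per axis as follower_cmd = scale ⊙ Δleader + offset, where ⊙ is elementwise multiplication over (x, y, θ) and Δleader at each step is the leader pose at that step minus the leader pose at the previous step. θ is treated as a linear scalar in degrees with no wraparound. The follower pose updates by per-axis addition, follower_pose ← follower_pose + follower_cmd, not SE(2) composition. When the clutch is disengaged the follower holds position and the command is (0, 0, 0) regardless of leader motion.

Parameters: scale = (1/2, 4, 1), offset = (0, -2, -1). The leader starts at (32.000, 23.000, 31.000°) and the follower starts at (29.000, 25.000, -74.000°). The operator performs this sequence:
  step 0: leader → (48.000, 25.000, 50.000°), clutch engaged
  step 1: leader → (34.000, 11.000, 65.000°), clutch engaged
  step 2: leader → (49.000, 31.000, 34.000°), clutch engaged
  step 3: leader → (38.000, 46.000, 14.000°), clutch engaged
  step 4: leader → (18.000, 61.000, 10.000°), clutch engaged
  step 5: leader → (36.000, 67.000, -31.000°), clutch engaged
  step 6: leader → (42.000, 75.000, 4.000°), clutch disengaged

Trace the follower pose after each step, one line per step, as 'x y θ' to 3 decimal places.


37.000 31.000 -56.000
30.000 -27.000 -42.000
37.500 51.000 -74.000
32.000 109.000 -95.000
22.000 167.000 -100.000
31.000 189.000 -142.000
31.000 189.000 -142.000

step 0: Δleader=(16.000, 2.000, 19.000°), engaged; cmd=(8.000, 6.000, 18.000°) → follower=(37.000, 31.000, -56.000°)
step 1: Δleader=(-14.000, -14.000, 15.000°), engaged; cmd=(-7.000, -58.000, 14.000°) → follower=(30.000, -27.000, -42.000°)
step 2: Δleader=(15.000, 20.000, -31.000°), engaged; cmd=(7.500, 78.000, -32.000°) → follower=(37.500, 51.000, -74.000°)
step 3: Δleader=(-11.000, 15.000, -20.000°), engaged; cmd=(-5.500, 58.000, -21.000°) → follower=(32.000, 109.000, -95.000°)
step 4: Δleader=(-20.000, 15.000, -4.000°), engaged; cmd=(-10.000, 58.000, -5.000°) → follower=(22.000, 167.000, -100.000°)
step 5: Δleader=(18.000, 6.000, -41.000°), engaged; cmd=(9.000, 22.000, -42.000°) → follower=(31.000, 189.000, -142.000°)
step 6: Δleader=(6.000, 8.000, 35.000°), disengaged; cmd=(0,0,0) → follower holds at (31.000, 189.000, -142.000°)


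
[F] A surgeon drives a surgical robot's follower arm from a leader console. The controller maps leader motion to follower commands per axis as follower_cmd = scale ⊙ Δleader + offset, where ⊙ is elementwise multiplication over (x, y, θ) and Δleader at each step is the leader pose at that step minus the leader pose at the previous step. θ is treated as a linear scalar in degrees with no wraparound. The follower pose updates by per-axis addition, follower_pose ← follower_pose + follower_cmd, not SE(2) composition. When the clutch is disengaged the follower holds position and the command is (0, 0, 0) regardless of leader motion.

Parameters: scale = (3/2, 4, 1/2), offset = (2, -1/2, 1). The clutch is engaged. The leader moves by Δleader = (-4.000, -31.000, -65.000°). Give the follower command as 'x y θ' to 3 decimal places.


-4.000 -124.500 -31.500

axis x: 3/2·-4.000 + 2 = -4.000
axis y: 4·-31.000 + -1/2 = -124.500
axis θ: 1/2·-65.000 + 1 = -31.500


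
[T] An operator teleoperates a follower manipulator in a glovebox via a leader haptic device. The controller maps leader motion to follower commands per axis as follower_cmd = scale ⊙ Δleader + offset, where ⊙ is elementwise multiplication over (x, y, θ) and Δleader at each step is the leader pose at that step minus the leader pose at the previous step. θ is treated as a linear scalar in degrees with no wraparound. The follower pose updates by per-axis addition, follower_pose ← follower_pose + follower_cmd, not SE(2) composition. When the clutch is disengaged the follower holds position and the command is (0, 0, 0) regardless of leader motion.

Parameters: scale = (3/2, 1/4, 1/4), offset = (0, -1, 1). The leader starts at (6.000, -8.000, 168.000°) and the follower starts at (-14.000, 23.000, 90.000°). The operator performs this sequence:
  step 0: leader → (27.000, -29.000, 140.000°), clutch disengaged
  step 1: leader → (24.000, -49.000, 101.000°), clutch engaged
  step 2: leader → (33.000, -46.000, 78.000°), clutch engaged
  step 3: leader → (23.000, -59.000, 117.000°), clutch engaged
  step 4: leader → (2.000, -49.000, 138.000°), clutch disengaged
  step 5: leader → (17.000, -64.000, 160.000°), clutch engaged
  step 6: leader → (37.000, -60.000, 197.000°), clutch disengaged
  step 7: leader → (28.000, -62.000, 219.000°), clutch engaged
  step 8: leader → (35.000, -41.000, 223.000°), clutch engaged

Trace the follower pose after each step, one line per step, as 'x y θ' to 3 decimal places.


step 0: Δleader=(21.000, -21.000, -28.000°), disengaged; cmd=(0,0,0) → follower holds at (-14.000, 23.000, 90.000°)
step 1: Δleader=(-3.000, -20.000, -39.000°), engaged; cmd=(-4.500, -6.000, -8.750°) → follower=(-18.500, 17.000, 81.250°)
step 2: Δleader=(9.000, 3.000, -23.000°), engaged; cmd=(13.500, -0.250, -4.750°) → follower=(-5.000, 16.750, 76.500°)
step 3: Δleader=(-10.000, -13.000, 39.000°), engaged; cmd=(-15.000, -4.250, 10.750°) → follower=(-20.000, 12.500, 87.250°)
step 4: Δleader=(-21.000, 10.000, 21.000°), disengaged; cmd=(0,0,0) → follower holds at (-20.000, 12.500, 87.250°)
step 5: Δleader=(15.000, -15.000, 22.000°), engaged; cmd=(22.500, -4.750, 6.500°) → follower=(2.500, 7.750, 93.750°)
step 6: Δleader=(20.000, 4.000, 37.000°), disengaged; cmd=(0,0,0) → follower holds at (2.500, 7.750, 93.750°)
step 7: Δleader=(-9.000, -2.000, 22.000°), engaged; cmd=(-13.500, -1.500, 6.500°) → follower=(-11.000, 6.250, 100.250°)
step 8: Δleader=(7.000, 21.000, 4.000°), engaged; cmd=(10.500, 4.250, 2.000°) → follower=(-0.500, 10.500, 102.250°)

-14.000 23.000 90.000
-18.500 17.000 81.250
-5.000 16.750 76.500
-20.000 12.500 87.250
-20.000 12.500 87.250
2.500 7.750 93.750
2.500 7.750 93.750
-11.000 6.250 100.250
-0.500 10.500 102.250


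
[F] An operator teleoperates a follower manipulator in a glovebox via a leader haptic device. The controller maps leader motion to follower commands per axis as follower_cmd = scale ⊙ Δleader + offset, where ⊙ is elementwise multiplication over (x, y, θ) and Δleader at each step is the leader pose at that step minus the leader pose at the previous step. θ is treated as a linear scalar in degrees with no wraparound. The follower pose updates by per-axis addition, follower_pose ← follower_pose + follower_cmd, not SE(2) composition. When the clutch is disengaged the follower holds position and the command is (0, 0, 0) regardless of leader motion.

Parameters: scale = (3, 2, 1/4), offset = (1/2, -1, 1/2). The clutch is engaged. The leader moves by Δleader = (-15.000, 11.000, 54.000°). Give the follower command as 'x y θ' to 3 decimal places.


-44.500 21.000 14.000

axis x: 3·-15.000 + 1/2 = -44.500
axis y: 2·11.000 + -1 = 21.000
axis θ: 1/4·54.000 + 1/2 = 14.000


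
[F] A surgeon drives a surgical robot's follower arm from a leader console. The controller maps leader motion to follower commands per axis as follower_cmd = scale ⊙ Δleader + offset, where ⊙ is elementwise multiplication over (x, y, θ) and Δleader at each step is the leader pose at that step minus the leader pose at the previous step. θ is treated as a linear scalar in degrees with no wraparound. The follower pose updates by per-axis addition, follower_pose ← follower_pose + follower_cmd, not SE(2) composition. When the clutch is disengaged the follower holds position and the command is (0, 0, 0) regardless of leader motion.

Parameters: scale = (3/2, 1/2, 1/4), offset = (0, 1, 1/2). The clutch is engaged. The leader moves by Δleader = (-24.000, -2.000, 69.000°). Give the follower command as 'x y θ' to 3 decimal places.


axis x: 3/2·-24.000 + 0 = -36.000
axis y: 1/2·-2.000 + 1 = 0.000
axis θ: 1/4·69.000 + 1/2 = 17.750

-36.000 0.000 17.750
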